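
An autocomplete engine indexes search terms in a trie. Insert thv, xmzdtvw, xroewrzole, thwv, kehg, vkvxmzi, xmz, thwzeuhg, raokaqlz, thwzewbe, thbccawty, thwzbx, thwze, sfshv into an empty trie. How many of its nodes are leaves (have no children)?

Leaves are exactly the stored words that no other stored word extends.
Those words: "kehg", "raokaqlz", "sfshv", "thbccawty", "thv", "thwv", "thwzbx", "thwzeuhg", "thwzewbe", "vkvxmzi", "xmzdtvw", "xroewrzole"
Leaf count: 12

12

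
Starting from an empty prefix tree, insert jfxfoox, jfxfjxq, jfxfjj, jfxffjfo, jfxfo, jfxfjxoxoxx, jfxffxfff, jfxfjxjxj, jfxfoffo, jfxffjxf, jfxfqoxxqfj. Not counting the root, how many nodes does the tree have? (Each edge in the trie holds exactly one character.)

39

Insert word by word; a character creates a node only if that edge doesn't already exist:
  "jfxfoox" → 7 new (j, f, x, f, o, o, x)
  "jfxfjxq" → prefix "jfxf" already present; 3 new (j, x, q)
  "jfxfjj" → prefix "jfxfj" already present; 1 new (j)
  "jfxffjfo" → prefix "jfxf" already present; 4 new (f, j, f, o)
  "jfxfo" → prefix "jfxfo" already present; 0 new (none)
  "jfxfjxoxoxx" → prefix "jfxfjx" already present; 5 new (o, x, o, x, x)
  "jfxffxfff" → prefix "jfxff" already present; 4 new (x, f, f, f)
  "jfxfjxjxj" → prefix "jfxfjx" already present; 3 new (j, x, j)
  "jfxfoffo" → prefix "jfxfo" already present; 3 new (f, f, o)
  "jfxffjxf" → prefix "jfxffj" already present; 2 new (x, f)
  "jfxfqoxxqfj" → prefix "jfxf" already present; 7 new (q, o, x, x, q, f, j)
Total nodes = 7 + 3 + 1 + 4 + 0 + 5 + 4 + 3 + 3 + 2 + 7 = 39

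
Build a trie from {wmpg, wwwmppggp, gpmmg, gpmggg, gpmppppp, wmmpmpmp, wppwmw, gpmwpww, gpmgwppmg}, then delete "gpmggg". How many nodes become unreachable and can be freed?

2

After clearing the end-marker at "gpmggg", prune upward until reaching a node still needed by another word.
The suffix "gg" (2 nodes) is used only by "gpmggg"; the node for "gpmg" still has the child "w", so pruning stops there.
Nodes removed: 2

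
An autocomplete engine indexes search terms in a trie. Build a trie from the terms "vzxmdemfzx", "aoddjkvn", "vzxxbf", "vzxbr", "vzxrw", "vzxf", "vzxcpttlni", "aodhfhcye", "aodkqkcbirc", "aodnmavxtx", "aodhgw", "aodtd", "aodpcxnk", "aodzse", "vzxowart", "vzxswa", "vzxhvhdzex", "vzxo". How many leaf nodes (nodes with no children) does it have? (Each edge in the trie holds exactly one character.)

Leaves are exactly the stored words that no other stored word extends.
Those words: "aoddjkvn", "aodhfhcye", "aodhgw", "aodkqkcbirc", "aodnmavxtx", "aodpcxnk", "aodtd", "aodzse", "vzxbr", "vzxcpttlni", "vzxf", "vzxhvhdzex", "vzxmdemfzx", "vzxowart", "vzxrw", "vzxswa", "vzxxbf"
Leaf count: 17

17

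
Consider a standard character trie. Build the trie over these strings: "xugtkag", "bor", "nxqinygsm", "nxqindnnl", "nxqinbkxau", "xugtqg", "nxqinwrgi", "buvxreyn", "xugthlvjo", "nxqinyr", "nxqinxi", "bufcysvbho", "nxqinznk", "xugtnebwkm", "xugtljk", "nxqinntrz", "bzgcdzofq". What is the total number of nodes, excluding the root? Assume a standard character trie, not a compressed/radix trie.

81

For each word, the new-node count is its length minus the longest prefix already in the trie:
  "xugtkag" → 7 new (x, u, g, t, k, a, g)
  "bor" → 3 new (b, o, r)
  "nxqinygsm" → 9 new (n, x, q, i, n, y, g, s, m)
  "nxqindnnl" → prefix "nxqin" already present; 4 new (d, n, n, l)
  "nxqinbkxau" → prefix "nxqin" already present; 5 new (b, k, x, a, u)
  "xugtqg" → prefix "xugt" already present; 2 new (q, g)
  "nxqinwrgi" → prefix "nxqin" already present; 4 new (w, r, g, i)
  "buvxreyn" → prefix "b" already present; 7 new (u, v, x, r, e, y, n)
  "xugthlvjo" → prefix "xugt" already present; 5 new (h, l, v, j, o)
  "nxqinyr" → prefix "nxqiny" already present; 1 new (r)
  "nxqinxi" → prefix "nxqin" already present; 2 new (x, i)
  "bufcysvbho" → prefix "bu" already present; 8 new (f, c, y, s, v, b, h, o)
  "nxqinznk" → prefix "nxqin" already present; 3 new (z, n, k)
  "xugtnebwkm" → prefix "xugt" already present; 6 new (n, e, b, w, k, m)
  "xugtljk" → prefix "xugt" already present; 3 new (l, j, k)
  "nxqinntrz" → prefix "nxqin" already present; 4 new (n, t, r, z)
  "bzgcdzofq" → prefix "b" already present; 8 new (z, g, c, d, z, o, f, q)
Total nodes = 7 + 3 + 9 + 4 + 5 + 2 + 4 + 7 + 5 + 1 + 2 + 8 + 3 + 6 + 3 + 4 + 8 = 81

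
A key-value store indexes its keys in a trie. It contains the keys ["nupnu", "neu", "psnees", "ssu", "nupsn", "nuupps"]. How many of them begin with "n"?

4

Walk to "n"; the words in its subtree are exactly those with that prefix.
Matches: "neu", "nupnu", "nupsn", "nuupps"
Count: 4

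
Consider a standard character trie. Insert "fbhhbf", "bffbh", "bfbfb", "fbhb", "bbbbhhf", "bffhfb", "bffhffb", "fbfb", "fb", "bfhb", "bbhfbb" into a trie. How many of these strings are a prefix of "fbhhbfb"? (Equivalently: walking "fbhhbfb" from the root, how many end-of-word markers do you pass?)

Traverse "fbhhbfb" character by character; count nodes along the way that are marked as word ends.
Prefixes of the query that are stored words: "fb", "fbhhbf"
Count: 2

2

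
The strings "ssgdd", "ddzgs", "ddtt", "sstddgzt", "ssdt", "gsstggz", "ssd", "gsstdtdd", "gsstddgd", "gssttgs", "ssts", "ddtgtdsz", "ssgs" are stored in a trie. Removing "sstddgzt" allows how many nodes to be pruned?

5

A node on "sstddgzt"'s path can go only if nothing else ends at it or branches off below it.
The suffix "ddgzt" (5 nodes) is used only by "sstddgzt"; the node for "sst" still has the child "s", so pruning stops there.
Nodes removed: 5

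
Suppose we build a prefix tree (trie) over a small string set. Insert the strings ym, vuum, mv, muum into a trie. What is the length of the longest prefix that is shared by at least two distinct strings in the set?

The deepest shared node is where two words last agree before diverging.
"muum" and "mv" agree on "m" (1 characters) before diverging; nothing deeper is shared.
Longest shared-prefix length: 1

1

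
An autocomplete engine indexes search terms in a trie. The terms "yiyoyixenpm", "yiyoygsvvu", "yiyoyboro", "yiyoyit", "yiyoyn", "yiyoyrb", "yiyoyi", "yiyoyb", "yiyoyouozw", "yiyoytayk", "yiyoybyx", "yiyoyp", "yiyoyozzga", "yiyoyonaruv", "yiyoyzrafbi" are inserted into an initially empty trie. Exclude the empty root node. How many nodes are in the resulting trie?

51

For each word, the new-node count is its length minus the longest prefix already in the trie:
  "yiyoyixenpm" → 11 new (y, i, y, o, y, i, x, e, n, p, m)
  "yiyoygsvvu" → prefix "yiyoy" already present; 5 new (g, s, v, v, u)
  "yiyoyboro" → prefix "yiyoy" already present; 4 new (b, o, r, o)
  "yiyoyit" → prefix "yiyoyi" already present; 1 new (t)
  "yiyoyn" → prefix "yiyoy" already present; 1 new (n)
  "yiyoyrb" → prefix "yiyoy" already present; 2 new (r, b)
  "yiyoyi" → prefix "yiyoyi" already present; 0 new (none)
  "yiyoyb" → prefix "yiyoyb" already present; 0 new (none)
  "yiyoyouozw" → prefix "yiyoy" already present; 5 new (o, u, o, z, w)
  "yiyoytayk" → prefix "yiyoy" already present; 4 new (t, a, y, k)
  "yiyoybyx" → prefix "yiyoyb" already present; 2 new (y, x)
  "yiyoyp" → prefix "yiyoy" already present; 1 new (p)
  "yiyoyozzga" → prefix "yiyoyo" already present; 4 new (z, z, g, a)
  "yiyoyonaruv" → prefix "yiyoyo" already present; 5 new (n, a, r, u, v)
  "yiyoyzrafbi" → prefix "yiyoy" already present; 6 new (z, r, a, f, b, i)
Total nodes = 11 + 5 + 4 + 1 + 1 + 2 + 0 + 0 + 5 + 4 + 2 + 1 + 4 + 5 + 6 = 51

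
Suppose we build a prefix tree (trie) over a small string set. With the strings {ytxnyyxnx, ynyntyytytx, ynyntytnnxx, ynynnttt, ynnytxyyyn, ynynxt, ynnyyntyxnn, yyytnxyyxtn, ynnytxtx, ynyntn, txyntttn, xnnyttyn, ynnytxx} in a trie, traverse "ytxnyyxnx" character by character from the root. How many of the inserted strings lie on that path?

1

Walk "ytxnyyxnx" from the root; an end-of-word marker is hit whenever a stored word is a prefix of "ytxnyyxnx".
Prefixes of the query that are stored words: "ytxnyyxnx"
Count: 1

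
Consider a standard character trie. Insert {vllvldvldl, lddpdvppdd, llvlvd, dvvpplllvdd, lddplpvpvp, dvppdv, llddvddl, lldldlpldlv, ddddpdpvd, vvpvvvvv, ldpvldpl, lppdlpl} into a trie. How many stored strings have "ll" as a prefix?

3

Filter for entries beginning with "ll":
Matches: "llddvddl", "lldldlpldlv", "llvlvd"
Count: 3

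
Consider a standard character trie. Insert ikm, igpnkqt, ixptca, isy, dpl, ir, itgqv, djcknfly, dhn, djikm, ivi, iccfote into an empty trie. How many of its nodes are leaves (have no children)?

12

A leaf is a node with no children — equivalently, the end of a word that is not a proper prefix of any other stored word.
Those words: "dhn", "djcknfly", "djikm", "dpl", "iccfote", "igpnkqt", "ikm", "ir", "isy", "itgqv", "ivi", "ixptca"
Leaf count: 12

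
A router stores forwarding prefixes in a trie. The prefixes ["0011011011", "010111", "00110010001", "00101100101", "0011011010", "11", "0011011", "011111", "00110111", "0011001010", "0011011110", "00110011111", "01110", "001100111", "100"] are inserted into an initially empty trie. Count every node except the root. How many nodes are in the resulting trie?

48

Trace insertions, counting only characters that open a new branch:
  "0011011011" → 10 new (0, 0, 1, 1, 0, 1, 1, 0, 1, 1)
  "010111" → prefix "0" already present; 5 new (1, 0, 1, 1, 1)
  "00110010001" → prefix "00110" already present; 6 new (0, 1, 0, 0, 0, 1)
  "00101100101" → prefix "001" already present; 8 new (0, 1, 1, 0, 0, 1, 0, 1)
  "0011011010" → prefix "001101101" already present; 1 new (0)
  "11" → 2 new (1, 1)
  "0011011" → prefix "0011011" already present; 0 new (none)
  "011111" → prefix "01" already present; 4 new (1, 1, 1, 1)
  "00110111" → prefix "0011011" already present; 1 new (1)
  "0011001010" → prefix "00110010" already present; 2 new (1, 0)
  "0011011110" → prefix "00110111" already present; 2 new (1, 0)
  "00110011111" → prefix "0011001" already present; 4 new (1, 1, 1, 1)
  "01110" → prefix "0111" already present; 1 new (0)
  "001100111" → prefix "001100111" already present; 0 new (none)
  "100" → prefix "1" already present; 2 new (0, 0)
Total nodes = 10 + 5 + 6 + 8 + 1 + 2 + 0 + 4 + 1 + 2 + 2 + 4 + 1 + 0 + 2 = 48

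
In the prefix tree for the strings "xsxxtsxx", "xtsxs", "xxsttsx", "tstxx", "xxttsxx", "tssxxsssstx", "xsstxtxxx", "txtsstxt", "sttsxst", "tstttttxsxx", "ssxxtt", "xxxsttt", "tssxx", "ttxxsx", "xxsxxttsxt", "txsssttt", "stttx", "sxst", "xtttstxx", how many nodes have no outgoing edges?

18

Leaves are exactly the stored words that no other stored word extends.
Those words: "ssxxtt", "sttsxst", "stttx", "sxst", "tssxxsssstx", "tstttttxsxx", "tstxx", "ttxxsx", "txsssttt", "txtsstxt", "xsstxtxxx", "xsxxtsxx", "xtsxs", "xtttstxx", "xxsttsx", "xxsxxttsxt", "xxttsxx", "xxxsttt"
Leaf count: 18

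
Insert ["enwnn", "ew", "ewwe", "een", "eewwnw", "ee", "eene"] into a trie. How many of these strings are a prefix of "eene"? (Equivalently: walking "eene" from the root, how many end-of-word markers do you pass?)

Check each prefix of "eene" against the stored set — each match is an end-marker on the path.
Prefixes of the query that are stored words: "ee", "een", "eene"
Count: 3

3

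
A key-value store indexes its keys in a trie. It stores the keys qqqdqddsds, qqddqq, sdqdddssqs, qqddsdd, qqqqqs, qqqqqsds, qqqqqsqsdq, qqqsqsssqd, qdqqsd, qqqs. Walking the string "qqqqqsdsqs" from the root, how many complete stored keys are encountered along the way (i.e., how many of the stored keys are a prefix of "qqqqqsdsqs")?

Check each prefix of "qqqqqsdsqs" against the stored set — each match is an end-marker on the path.
Prefixes of the query that are stored words: "qqqqqs", "qqqqqsds"
Count: 2

2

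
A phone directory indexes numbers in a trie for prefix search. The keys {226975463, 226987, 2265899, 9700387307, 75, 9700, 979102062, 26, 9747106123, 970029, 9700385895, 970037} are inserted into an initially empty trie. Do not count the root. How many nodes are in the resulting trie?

Count nodes per top-level branch (shared prefixes stored once):
  '2'-branch (2265899, 226975463, 226987, 26): 16 nodes
  '7'-branch (75): 2 nodes
  '9'-branch (9700, 970029, 970037, 9700385895, 9700387307, 9747106123, 979102062): 32 nodes
Sum: 50

50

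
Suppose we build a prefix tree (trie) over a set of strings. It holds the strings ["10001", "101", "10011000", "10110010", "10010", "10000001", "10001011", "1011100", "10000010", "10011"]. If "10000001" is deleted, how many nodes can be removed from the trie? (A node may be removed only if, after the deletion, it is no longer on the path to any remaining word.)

2

After clearing the end-marker at "10000001", prune upward until reaching a node still needed by another word.
The suffix "01" (2 nodes) is used only by "10000001"; the node for "100000" still has the child "1", so pruning stops there.
Nodes removed: 2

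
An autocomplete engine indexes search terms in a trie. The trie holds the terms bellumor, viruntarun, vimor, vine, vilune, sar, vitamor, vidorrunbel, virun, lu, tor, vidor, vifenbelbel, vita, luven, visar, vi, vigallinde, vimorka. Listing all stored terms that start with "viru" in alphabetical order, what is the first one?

virun

DFS of the "viru" subtree visits, in order: "virun", "viruntarun"
Position 1: virun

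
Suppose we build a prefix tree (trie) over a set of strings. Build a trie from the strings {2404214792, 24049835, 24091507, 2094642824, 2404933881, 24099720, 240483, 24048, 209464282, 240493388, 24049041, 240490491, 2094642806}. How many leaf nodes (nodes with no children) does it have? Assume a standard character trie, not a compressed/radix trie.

10

Leaves are exactly the stored words that no other stored word extends.
Those words: "2094642806", "2094642824", "2404214792", "240483", "24049041", "240490491", "2404933881", "24049835", "24091507", "24099720"
Leaf count: 10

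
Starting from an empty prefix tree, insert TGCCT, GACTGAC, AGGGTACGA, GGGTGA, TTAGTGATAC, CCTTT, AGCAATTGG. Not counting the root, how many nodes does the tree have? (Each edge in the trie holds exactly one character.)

47

Insert word by word; a character creates a node only if that edge doesn't already exist:
  "TGCCT" → 5 new (T, G, C, C, T)
  "GACTGAC" → 7 new (G, A, C, T, G, A, C)
  "AGGGTACGA" → 9 new (A, G, G, G, T, A, C, G, A)
  "GGGTGA" → prefix "G" already present; 5 new (G, G, T, G, A)
  "TTAGTGATAC" → prefix "T" already present; 9 new (T, A, G, T, G, A, T, A, C)
  "CCTTT" → 5 new (C, C, T, T, T)
  "AGCAATTGG" → prefix "AG" already present; 7 new (C, A, A, T, T, G, G)
Total nodes = 5 + 7 + 9 + 5 + 9 + 5 + 7 = 47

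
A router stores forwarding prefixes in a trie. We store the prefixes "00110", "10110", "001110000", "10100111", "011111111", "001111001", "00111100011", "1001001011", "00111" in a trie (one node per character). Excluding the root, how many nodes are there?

43

Insert word by word; a character creates a node only if that edge doesn't already exist:
  "00110" → 5 new (0, 0, 1, 1, 0)
  "10110" → 5 new (1, 0, 1, 1, 0)
  "001110000" → prefix "0011" already present; 5 new (1, 0, 0, 0, 0)
  "10100111" → prefix "101" already present; 5 new (0, 0, 1, 1, 1)
  "011111111" → prefix "0" already present; 8 new (1, 1, 1, 1, 1, 1, 1, 1)
  "001111001" → prefix "00111" already present; 4 new (1, 0, 0, 1)
  "00111100011" → prefix "00111100" already present; 3 new (0, 1, 1)
  "1001001011" → prefix "10" already present; 8 new (0, 1, 0, 0, 1, 0, 1, 1)
  "00111" → prefix "00111" already present; 0 new (none)
Total nodes = 5 + 5 + 5 + 5 + 8 + 4 + 3 + 8 + 0 = 43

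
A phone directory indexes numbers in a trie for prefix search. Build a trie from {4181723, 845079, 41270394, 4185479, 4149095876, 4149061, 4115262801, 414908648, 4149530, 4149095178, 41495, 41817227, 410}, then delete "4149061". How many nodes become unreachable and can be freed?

2

After clearing the end-marker at "4149061", prune upward until reaching a node still needed by another word.
The suffix "61" (2 nodes) is used only by "4149061"; the node for "41490" still has the child "9", so pruning stops there.
Nodes removed: 2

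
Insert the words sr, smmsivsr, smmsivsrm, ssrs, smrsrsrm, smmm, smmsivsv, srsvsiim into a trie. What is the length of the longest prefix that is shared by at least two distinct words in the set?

8

Equivalently: take the maximum, over all pairs, of their longest common prefix length.
"smmsivsr" and "smmsivsrm" agree on "smmsivsr" (8 characters) before diverging; nothing deeper is shared.
Longest shared-prefix length: 8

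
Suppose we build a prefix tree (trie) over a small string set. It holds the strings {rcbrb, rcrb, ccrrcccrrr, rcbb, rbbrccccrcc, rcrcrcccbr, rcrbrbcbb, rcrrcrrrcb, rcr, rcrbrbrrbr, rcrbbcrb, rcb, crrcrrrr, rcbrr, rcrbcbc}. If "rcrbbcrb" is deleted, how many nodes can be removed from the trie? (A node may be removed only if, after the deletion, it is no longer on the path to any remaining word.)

4

Walk "rcrbbcrb" from the leaf back toward the root, removing each node that no remaining word uses.
The suffix "bcrb" (4 nodes) is used only by "rcrbbcrb"; the node for "rcrb" still has the child "r", so pruning stops there.
Nodes removed: 4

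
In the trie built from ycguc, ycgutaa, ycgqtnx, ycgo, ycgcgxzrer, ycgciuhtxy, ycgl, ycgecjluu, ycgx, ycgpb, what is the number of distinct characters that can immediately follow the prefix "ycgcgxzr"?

1

Walk "ycgcgxzr" from the root, arriving at one node.
Distinct next characters after "ycgcgxzr": e.
That node has 1 child edge.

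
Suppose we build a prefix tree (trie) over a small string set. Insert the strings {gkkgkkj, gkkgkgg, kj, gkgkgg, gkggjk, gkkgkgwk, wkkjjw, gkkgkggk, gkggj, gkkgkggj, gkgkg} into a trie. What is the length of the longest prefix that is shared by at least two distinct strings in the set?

7

Equivalently: take the maximum, over all pairs, of their longest common prefix length.
"gkkgkgg" and "gkkgkggj" agree on "gkkgkgg" (7 characters) before diverging; nothing deeper is shared.
Longest shared-prefix length: 7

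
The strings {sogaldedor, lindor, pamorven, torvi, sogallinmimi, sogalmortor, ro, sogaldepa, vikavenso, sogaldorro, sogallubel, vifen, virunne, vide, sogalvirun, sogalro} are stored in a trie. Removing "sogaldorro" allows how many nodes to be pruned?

4

Walk "sogaldorro" from the leaf back toward the root, removing each node that no remaining word uses.
The suffix "orro" (4 nodes) is used only by "sogaldorro"; the node for "sogald" still has the child "e", so pruning stops there.
Nodes removed: 4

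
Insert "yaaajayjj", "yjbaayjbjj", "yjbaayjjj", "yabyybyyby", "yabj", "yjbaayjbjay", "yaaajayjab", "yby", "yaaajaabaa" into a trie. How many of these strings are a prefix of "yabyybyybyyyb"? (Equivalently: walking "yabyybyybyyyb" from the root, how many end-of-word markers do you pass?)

Walk "yabyybyybyyyb" from the root; an end-of-word marker is hit whenever a stored word is a prefix of "yabyybyybyyyb".
Prefixes of the query that are stored words: "yabyybyyby"
Count: 1

1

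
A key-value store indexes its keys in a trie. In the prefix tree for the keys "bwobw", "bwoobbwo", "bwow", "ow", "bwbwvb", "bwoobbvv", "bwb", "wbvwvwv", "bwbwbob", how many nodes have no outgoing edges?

8

A leaf is a node with no children — equivalently, the end of a word that is not a proper prefix of any other stored word.
Those words: "bwbwbob", "bwbwvb", "bwobw", "bwoobbvv", "bwoobbwo", "bwow", "ow", "wbvwvwv"
Leaf count: 8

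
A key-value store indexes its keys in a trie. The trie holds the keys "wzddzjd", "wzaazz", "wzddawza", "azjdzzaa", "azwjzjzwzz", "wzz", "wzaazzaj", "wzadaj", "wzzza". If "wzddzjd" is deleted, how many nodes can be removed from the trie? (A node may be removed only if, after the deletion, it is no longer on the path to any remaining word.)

3

After clearing the end-marker at "wzddzjd", prune upward until reaching a node still needed by another word.
The suffix "zjd" (3 nodes) is used only by "wzddzjd"; the node for "wzdd" still has the child "a", so pruning stops there.
Nodes removed: 3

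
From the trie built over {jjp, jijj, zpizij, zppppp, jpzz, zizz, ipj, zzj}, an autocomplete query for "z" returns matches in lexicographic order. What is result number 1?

zizz

DFS of the "z" subtree visits, in order: "zizz", "zpizij", "zppppp", "zzj"
Position 1: zizz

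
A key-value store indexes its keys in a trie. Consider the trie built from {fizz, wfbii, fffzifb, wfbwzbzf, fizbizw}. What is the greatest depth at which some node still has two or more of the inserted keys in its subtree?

Look for the deepest trie node that still has at least two words in its subtree.
"fizbizw" and "fizz" agree on "fiz" (3 characters) before diverging; nothing deeper is shared.
Longest shared-prefix length: 3

3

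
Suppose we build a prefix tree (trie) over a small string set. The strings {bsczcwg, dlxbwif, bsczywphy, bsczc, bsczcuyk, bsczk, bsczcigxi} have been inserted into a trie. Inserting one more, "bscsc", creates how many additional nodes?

"bsc" is already a path in the trie; the remaining "sc" must be added.
Each of the 2 remaining characters creates one node.

2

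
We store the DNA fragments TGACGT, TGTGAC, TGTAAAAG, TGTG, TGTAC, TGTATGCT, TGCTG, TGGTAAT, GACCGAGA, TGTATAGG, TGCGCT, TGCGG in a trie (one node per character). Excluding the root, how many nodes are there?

Trace insertions, counting only characters that open a new branch:
  "TGACGT" → 6 new (T, G, A, C, G, T)
  "TGTGAC" → prefix "TG" already present; 4 new (T, G, A, C)
  "TGTAAAAG" → prefix "TGT" already present; 5 new (A, A, A, A, G)
  "TGTG" → prefix "TGTG" already present; 0 new (none)
  "TGTAC" → prefix "TGTA" already present; 1 new (C)
  "TGTATGCT" → prefix "TGTA" already present; 4 new (T, G, C, T)
  "TGCTG" → prefix "TG" already present; 3 new (C, T, G)
  "TGGTAAT" → prefix "TG" already present; 5 new (G, T, A, A, T)
  "GACCGAGA" → 8 new (G, A, C, C, G, A, G, A)
  "TGTATAGG" → prefix "TGTAT" already present; 3 new (A, G, G)
  "TGCGCT" → prefix "TGC" already present; 3 new (G, C, T)
  "TGCGG" → prefix "TGCG" already present; 1 new (G)
Total nodes = 6 + 4 + 5 + 0 + 1 + 4 + 3 + 5 + 8 + 3 + 3 + 1 = 43

43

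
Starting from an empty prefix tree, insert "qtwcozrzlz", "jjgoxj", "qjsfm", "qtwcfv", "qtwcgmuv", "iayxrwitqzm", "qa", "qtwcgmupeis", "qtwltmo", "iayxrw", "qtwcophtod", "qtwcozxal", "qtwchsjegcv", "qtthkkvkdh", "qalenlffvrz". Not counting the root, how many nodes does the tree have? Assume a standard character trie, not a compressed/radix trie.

Insert word by word; a character creates a node only if that edge doesn't already exist:
  "qtwcozrzlz" → 10 new (q, t, w, c, o, z, r, z, l, z)
  "jjgoxj" → 6 new (j, j, g, o, x, j)
  "qjsfm" → prefix "q" already present; 4 new (j, s, f, m)
  "qtwcfv" → prefix "qtwc" already present; 2 new (f, v)
  "qtwcgmuv" → prefix "qtwc" already present; 4 new (g, m, u, v)
  "iayxrwitqzm" → 11 new (i, a, y, x, r, w, i, t, q, z, m)
  "qa" → prefix "q" already present; 1 new (a)
  "qtwcgmupeis" → prefix "qtwcgmu" already present; 4 new (p, e, i, s)
  "qtwltmo" → prefix "qtw" already present; 4 new (l, t, m, o)
  "iayxrw" → prefix "iayxrw" already present; 0 new (none)
  "qtwcophtod" → prefix "qtwco" already present; 5 new (p, h, t, o, d)
  "qtwcozxal" → prefix "qtwcoz" already present; 3 new (x, a, l)
  "qtwchsjegcv" → prefix "qtwc" already present; 7 new (h, s, j, e, g, c, v)
  "qtthkkvkdh" → prefix "qt" already present; 8 new (t, h, k, k, v, k, d, h)
  "qalenlffvrz" → prefix "qa" already present; 9 new (l, e, n, l, f, f, v, r, z)
Total nodes = 10 + 6 + 4 + 2 + 4 + 11 + 1 + 4 + 4 + 0 + 5 + 3 + 7 + 8 + 9 = 78

78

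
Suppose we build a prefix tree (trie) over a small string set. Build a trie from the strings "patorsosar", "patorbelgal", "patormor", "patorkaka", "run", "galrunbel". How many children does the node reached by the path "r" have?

1

Walk "r" from the root, arriving at one node.
Distinct next characters after "r": u.
That node has 1 child edge.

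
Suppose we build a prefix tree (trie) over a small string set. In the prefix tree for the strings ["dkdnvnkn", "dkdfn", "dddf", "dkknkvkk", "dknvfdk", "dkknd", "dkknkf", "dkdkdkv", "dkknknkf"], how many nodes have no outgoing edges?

A leaf is a node with no children — equivalently, the end of a word that is not a proper prefix of any other stored word.
Those words: "dddf", "dkdfn", "dkdkdkv", "dkdnvnkn", "dkknd", "dkknkf", "dkknknkf", "dkknkvkk", "dknvfdk"
Leaf count: 9

9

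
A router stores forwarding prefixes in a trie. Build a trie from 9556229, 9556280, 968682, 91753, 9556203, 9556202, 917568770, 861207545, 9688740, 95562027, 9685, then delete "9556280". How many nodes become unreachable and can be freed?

A node on "9556280"'s path can go only if nothing else ends at it or branches off below it.
The suffix "80" (2 nodes) is used only by "9556280"; the node for "95562" still has the child "2", so pruning stops there.
Nodes removed: 2

2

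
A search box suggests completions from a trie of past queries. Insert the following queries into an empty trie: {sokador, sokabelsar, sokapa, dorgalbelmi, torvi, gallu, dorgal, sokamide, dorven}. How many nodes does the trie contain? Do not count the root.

Trace insertions, counting only characters that open a new branch:
  "sokador" → 7 new (s, o, k, a, d, o, r)
  "sokabelsar" → prefix "soka" already present; 6 new (b, e, l, s, a, r)
  "sokapa" → prefix "soka" already present; 2 new (p, a)
  "dorgalbelmi" → 11 new (d, o, r, g, a, l, b, e, l, m, i)
  "torvi" → 5 new (t, o, r, v, i)
  "gallu" → 5 new (g, a, l, l, u)
  "dorgal" → prefix "dorgal" already present; 0 new (none)
  "sokamide" → prefix "soka" already present; 4 new (m, i, d, e)
  "dorven" → prefix "dor" already present; 3 new (v, e, n)
Total nodes = 7 + 6 + 2 + 11 + 5 + 5 + 0 + 4 + 3 = 43

43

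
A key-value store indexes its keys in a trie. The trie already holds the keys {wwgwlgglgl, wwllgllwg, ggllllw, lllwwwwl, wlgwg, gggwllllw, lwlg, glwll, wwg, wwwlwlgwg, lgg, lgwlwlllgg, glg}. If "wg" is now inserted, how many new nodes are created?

1

The longest prefix of "wg" already in the trie is "w" (length 1).
So 2 − 1 = 1 new nodes.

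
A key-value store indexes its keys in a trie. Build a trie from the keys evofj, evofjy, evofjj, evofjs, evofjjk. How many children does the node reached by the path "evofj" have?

Follow the path "evofj" to its node, then look at its outgoing edges.
Characters that immediately follow "evofj" among the stored strings: {j, s, y}.
That node has 3 child edges.

3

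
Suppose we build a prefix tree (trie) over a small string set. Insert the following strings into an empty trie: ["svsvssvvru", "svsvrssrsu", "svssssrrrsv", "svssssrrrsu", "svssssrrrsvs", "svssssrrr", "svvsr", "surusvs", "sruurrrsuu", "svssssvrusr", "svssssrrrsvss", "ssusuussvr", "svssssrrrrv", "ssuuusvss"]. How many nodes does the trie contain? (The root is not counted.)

Insert word by word; a character creates a node only if that edge doesn't already exist:
  "svsvssvvru" → 10 new (s, v, s, v, s, s, v, v, r, u)
  "svsvrssrsu" → prefix "svsv" already present; 6 new (r, s, s, r, s, u)
  "svssssrrrsv" → prefix "svs" already present; 8 new (s, s, s, r, r, r, s, v)
  "svssssrrrsu" → prefix "svssssrrrs" already present; 1 new (u)
  "svssssrrrsvs" → prefix "svssssrrrsv" already present; 1 new (s)
  "svssssrrr" → prefix "svssssrrr" already present; 0 new (none)
  "svvsr" → prefix "sv" already present; 3 new (v, s, r)
  "surusvs" → prefix "s" already present; 6 new (u, r, u, s, v, s)
  "sruurrrsuu" → prefix "s" already present; 9 new (r, u, u, r, r, r, s, u, u)
  "svssssvrusr" → prefix "svssss" already present; 5 new (v, r, u, s, r)
  "svssssrrrsvss" → prefix "svssssrrrsvs" already present; 1 new (s)
  "ssusuussvr" → prefix "s" already present; 9 new (s, u, s, u, u, s, s, v, r)
  "svssssrrrrv" → prefix "svssssrrr" already present; 2 new (r, v)
  "ssuuusvss" → prefix "ssu" already present; 6 new (u, u, s, v, s, s)
Total nodes = 10 + 6 + 8 + 1 + 1 + 0 + 3 + 6 + 9 + 5 + 1 + 9 + 2 + 6 = 67

67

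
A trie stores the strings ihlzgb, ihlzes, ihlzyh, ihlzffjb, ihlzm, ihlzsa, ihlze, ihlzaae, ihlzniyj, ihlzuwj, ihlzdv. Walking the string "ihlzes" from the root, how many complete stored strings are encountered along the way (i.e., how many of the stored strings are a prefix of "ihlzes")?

Traverse "ihlzes" character by character; count nodes along the way that are marked as word ends.
Prefixes of the query that are stored words: "ihlze", "ihlzes"
Count: 2

2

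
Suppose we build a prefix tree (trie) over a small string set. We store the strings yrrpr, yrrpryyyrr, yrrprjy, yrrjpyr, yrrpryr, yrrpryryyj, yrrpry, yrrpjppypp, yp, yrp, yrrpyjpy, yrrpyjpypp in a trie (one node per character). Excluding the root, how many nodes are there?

For each word, the new-node count is its length minus the longest prefix already in the trie:
  "yrrpr" → 5 new (y, r, r, p, r)
  "yrrpryyyrr" → prefix "yrrpr" already present; 5 new (y, y, y, r, r)
  "yrrprjy" → prefix "yrrpr" already present; 2 new (j, y)
  "yrrjpyr" → prefix "yrr" already present; 4 new (j, p, y, r)
  "yrrpryr" → prefix "yrrpry" already present; 1 new (r)
  "yrrpryryyj" → prefix "yrrpryr" already present; 3 new (y, y, j)
  "yrrpry" → prefix "yrrpry" already present; 0 new (none)
  "yrrpjppypp" → prefix "yrrp" already present; 6 new (j, p, p, y, p, p)
  "yp" → prefix "y" already present; 1 new (p)
  "yrp" → prefix "yr" already present; 1 new (p)
  "yrrpyjpy" → prefix "yrrp" already present; 4 new (y, j, p, y)
  "yrrpyjpypp" → prefix "yrrpyjpy" already present; 2 new (p, p)
Total nodes = 5 + 5 + 2 + 4 + 1 + 3 + 0 + 6 + 1 + 1 + 4 + 2 = 34

34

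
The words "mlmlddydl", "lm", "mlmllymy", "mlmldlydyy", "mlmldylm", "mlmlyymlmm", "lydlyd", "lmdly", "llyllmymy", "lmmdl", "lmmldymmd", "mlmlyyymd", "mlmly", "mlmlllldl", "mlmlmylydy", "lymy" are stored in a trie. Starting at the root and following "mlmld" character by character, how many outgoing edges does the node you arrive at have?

The children of the "mlmld" node are the distinct next characters among strings starting with "mlmld".
Distinct next characters after "mlmld": d, l, y.
That node has 3 child edges.

3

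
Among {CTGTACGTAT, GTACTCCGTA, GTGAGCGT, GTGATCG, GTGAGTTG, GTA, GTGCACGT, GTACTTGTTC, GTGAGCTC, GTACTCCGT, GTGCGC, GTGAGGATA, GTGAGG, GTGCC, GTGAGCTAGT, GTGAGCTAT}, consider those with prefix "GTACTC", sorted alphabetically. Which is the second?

GTACTCCGTA

Filter for "GTACTC…" and sort: "GTACTCCGT", "GTACTCCGTA"
Position 2: GTACTCCGTA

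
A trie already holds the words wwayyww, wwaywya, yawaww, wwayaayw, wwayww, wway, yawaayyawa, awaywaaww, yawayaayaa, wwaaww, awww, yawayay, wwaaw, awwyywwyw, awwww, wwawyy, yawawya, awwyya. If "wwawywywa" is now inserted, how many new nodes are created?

The longest prefix of "wwawywywa" already in the trie is "wwawy" (length 5).
New nodes needed: |"wwawywywa"| − 5 = 9 − 5 = 4.

4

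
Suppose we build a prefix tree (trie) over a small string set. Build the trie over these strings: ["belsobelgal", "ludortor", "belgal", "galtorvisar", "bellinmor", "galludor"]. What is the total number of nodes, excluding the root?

44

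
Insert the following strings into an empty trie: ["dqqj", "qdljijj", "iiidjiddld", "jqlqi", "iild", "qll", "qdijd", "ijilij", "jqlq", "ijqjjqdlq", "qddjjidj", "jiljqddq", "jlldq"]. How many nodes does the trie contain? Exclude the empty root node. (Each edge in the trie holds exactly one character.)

62

For each word, the new-node count is its length minus the longest prefix already in the trie:
  "dqqj" → 4 new (d, q, q, j)
  "qdljijj" → 7 new (q, d, l, j, i, j, j)
  "iiidjiddld" → 10 new (i, i, i, d, j, i, d, d, l, d)
  "jqlqi" → 5 new (j, q, l, q, i)
  "iild" → prefix "ii" already present; 2 new (l, d)
  "qll" → prefix "q" already present; 2 new (l, l)
  "qdijd" → prefix "qd" already present; 3 new (i, j, d)
  "ijilij" → prefix "i" already present; 5 new (j, i, l, i, j)
  "jqlq" → prefix "jqlq" already present; 0 new (none)
  "ijqjjqdlq" → prefix "ij" already present; 7 new (q, j, j, q, d, l, q)
  "qddjjidj" → prefix "qd" already present; 6 new (d, j, j, i, d, j)
  "jiljqddq" → prefix "j" already present; 7 new (i, l, j, q, d, d, q)
  "jlldq" → prefix "j" already present; 4 new (l, l, d, q)
Total nodes = 4 + 7 + 10 + 5 + 2 + 2 + 3 + 5 + 0 + 7 + 6 + 7 + 4 = 62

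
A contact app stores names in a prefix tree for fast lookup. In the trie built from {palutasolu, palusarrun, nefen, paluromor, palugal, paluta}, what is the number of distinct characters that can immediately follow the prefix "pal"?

The children of the "pal" node are the distinct next characters among strings starting with "pal".
Characters that immediately follow "pal" among the stored strings: {u}.
That node has 1 child edge.

1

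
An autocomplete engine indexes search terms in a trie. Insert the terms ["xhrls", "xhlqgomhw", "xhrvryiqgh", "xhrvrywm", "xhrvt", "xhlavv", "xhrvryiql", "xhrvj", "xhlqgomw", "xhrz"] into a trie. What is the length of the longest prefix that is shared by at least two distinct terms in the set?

The deepest shared node is where two words last agree before diverging.
e.g. "xhrvryiqgh" and "xhrvryiql" share the prefix "xhrvryiq" of length 8; no pair shares a longer one.
Longest shared-prefix length: 8

8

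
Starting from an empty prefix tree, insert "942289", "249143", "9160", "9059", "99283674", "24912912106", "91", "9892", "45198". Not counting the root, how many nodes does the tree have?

Trace insertions, counting only characters that open a new branch:
  "942289" → 6 new (9, 4, 2, 2, 8, 9)
  "249143" → 6 new (2, 4, 9, 1, 4, 3)
  "9160" → prefix "9" already present; 3 new (1, 6, 0)
  "9059" → prefix "9" already present; 3 new (0, 5, 9)
  "99283674" → prefix "9" already present; 7 new (9, 2, 8, 3, 6, 7, 4)
  "24912912106" → prefix "2491" already present; 7 new (2, 9, 1, 2, 1, 0, 6)
  "91" → prefix "91" already present; 0 new (none)
  "9892" → prefix "9" already present; 3 new (8, 9, 2)
  "45198" → 5 new (4, 5, 1, 9, 8)
Total nodes = 6 + 6 + 3 + 3 + 7 + 7 + 0 + 3 + 5 = 40

40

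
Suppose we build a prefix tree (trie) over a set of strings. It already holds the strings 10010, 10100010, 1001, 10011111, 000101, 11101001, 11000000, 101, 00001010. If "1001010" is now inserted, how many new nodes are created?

"10010" is already a path in the trie; the remaining "10" must be added.
Each of the 2 remaining characters creates one node.

2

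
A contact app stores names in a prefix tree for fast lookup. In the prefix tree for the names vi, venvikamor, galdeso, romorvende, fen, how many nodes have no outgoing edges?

5

A leaf is a node with no children — equivalently, the end of a word that is not a proper prefix of any other stored word.
Those words: "fen", "galdeso", "romorvende", "venvikamor", "vi"
Leaf count: 5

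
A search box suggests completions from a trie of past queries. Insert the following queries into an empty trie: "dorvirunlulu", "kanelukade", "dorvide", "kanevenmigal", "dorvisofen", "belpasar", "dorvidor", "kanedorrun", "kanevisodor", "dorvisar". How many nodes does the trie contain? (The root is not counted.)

Count nodes per top-level branch (shared prefixes stored once):
  'b'-branch (belpasar): 8 nodes
  'd'-branch (dorvide, dorvidor, dorvirunlulu, dorvisar, dorvisofen): 23 nodes
  'k'-branch (kanedorrun, kanelukade, kanevenmigal, kanevisodor): 30 nodes
Sum: 61

61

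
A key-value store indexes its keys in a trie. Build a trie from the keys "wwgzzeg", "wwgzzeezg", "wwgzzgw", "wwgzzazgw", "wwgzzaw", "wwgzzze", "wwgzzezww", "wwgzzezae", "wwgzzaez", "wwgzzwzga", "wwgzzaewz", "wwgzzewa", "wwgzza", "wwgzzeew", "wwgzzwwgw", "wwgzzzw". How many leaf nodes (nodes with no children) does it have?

15

A leaf is a node with no children — equivalently, the end of a word that is not a proper prefix of any other stored word.
Those words: "wwgzzaewz", "wwgzzaez", "wwgzzaw", "wwgzzazgw", "wwgzzeew", "wwgzzeezg", "wwgzzeg", "wwgzzewa", "wwgzzezae", "wwgzzezww", "wwgzzgw", "wwgzzwwgw", "wwgzzwzga", "wwgzzze", "wwgzzzw"
Leaf count: 15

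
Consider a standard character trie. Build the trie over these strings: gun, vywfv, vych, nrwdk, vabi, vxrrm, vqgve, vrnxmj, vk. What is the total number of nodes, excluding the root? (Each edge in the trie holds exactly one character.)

For each word, the new-node count is its length minus the longest prefix already in the trie:
  "gun" → 3 new (g, u, n)
  "vywfv" → 5 new (v, y, w, f, v)
  "vych" → prefix "vy" already present; 2 new (c, h)
  "nrwdk" → 5 new (n, r, w, d, k)
  "vabi" → prefix "v" already present; 3 new (a, b, i)
  "vxrrm" → prefix "v" already present; 4 new (x, r, r, m)
  "vqgve" → prefix "v" already present; 4 new (q, g, v, e)
  "vrnxmj" → prefix "v" already present; 5 new (r, n, x, m, j)
  "vk" → prefix "v" already present; 1 new (k)
Total nodes = 3 + 5 + 2 + 5 + 3 + 4 + 4 + 5 + 1 = 32

32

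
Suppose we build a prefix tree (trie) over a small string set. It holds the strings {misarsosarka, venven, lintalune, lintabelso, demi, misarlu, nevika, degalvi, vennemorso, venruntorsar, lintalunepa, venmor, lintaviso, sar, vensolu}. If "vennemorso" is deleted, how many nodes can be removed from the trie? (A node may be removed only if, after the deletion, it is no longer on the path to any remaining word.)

7

After clearing the end-marker at "vennemorso", prune upward until reaching a node still needed by another word.
The suffix "nemorso" (7 nodes) is used only by "vennemorso"; the node for "ven" still has the child "v", so pruning stops there.
Nodes removed: 7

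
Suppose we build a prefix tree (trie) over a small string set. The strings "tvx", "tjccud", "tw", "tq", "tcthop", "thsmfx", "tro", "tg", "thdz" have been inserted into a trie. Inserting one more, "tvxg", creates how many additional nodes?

1

The longest prefix of "tvxg" already in the trie is "tvx" (length 3).
So 4 − 3 = 1 new nodes.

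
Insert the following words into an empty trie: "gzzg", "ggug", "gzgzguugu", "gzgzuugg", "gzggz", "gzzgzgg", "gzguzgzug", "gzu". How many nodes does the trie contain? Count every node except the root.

30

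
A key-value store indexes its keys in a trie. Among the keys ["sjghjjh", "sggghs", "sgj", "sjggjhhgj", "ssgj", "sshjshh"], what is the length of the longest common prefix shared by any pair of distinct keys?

3

Look for the deepest trie node that still has at least two words in its subtree.
"sjggjhhgj" and "sjghjjh" agree on "sjg" (3 characters) before diverging; nothing deeper is shared.
Longest shared-prefix length: 3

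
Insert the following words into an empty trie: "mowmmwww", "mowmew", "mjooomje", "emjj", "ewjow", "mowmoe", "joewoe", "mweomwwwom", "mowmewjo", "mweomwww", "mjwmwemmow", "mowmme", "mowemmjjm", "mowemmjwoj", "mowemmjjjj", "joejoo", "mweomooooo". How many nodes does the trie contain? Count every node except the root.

For each word, the new-node count is its length minus the longest prefix already in the trie:
  "mowmmwww" → 8 new (m, o, w, m, m, w, w, w)
  "mowmew" → prefix "mowm" already present; 2 new (e, w)
  "mjooomje" → prefix "m" already present; 7 new (j, o, o, o, m, j, e)
  "emjj" → 4 new (e, m, j, j)
  "ewjow" → prefix "e" already present; 4 new (w, j, o, w)
  "mowmoe" → prefix "mowm" already present; 2 new (o, e)
  "joewoe" → 6 new (j, o, e, w, o, e)
  "mweomwwwom" → prefix "m" already present; 9 new (w, e, o, m, w, w, w, o, m)
  "mowmewjo" → prefix "mowmew" already present; 2 new (j, o)
  "mweomwww" → prefix "mweomwww" already present; 0 new (none)
  "mjwmwemmow" → prefix "mj" already present; 8 new (w, m, w, e, m, m, o, w)
  "mowmme" → prefix "mowmm" already present; 1 new (e)
  "mowemmjjm" → prefix "mow" already present; 6 new (e, m, m, j, j, m)
  "mowemmjwoj" → prefix "mowemmj" already present; 3 new (w, o, j)
  "mowemmjjjj" → prefix "mowemmjj" already present; 2 new (j, j)
  "joejoo" → prefix "joe" already present; 3 new (j, o, o)
  "mweomooooo" → prefix "mweom" already present; 5 new (o, o, o, o, o)
Total nodes = 8 + 2 + 7 + 4 + 4 + 2 + 6 + 9 + 2 + 0 + 8 + 1 + 6 + 3 + 2 + 3 + 5 = 72

72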